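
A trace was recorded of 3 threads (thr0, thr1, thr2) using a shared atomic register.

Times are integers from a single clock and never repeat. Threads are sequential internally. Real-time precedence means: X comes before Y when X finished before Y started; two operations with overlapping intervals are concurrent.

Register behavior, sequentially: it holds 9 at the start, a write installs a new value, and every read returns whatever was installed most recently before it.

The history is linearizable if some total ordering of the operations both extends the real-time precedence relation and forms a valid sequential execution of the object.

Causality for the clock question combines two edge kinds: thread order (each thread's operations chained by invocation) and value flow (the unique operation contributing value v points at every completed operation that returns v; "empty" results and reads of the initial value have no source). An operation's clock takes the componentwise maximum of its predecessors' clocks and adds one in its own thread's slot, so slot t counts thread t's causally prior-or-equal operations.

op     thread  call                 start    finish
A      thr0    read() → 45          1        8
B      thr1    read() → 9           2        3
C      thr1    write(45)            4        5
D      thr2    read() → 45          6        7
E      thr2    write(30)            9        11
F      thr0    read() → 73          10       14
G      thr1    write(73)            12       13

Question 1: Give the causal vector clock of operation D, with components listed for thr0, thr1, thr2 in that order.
VC(B, invoked at 2): no causal predecessors; +1 on thr1 → (0, 1, 0)
invoked at 4, C merges VC(B)=(0, 1, 0) and bumps thr1's slot → (0, 2, 0)
invoked at 6, D merges VC(C)=(0, 2, 0) and bumps thr2's slot → (0, 2, 1)
invoked at 12, G merges VC(C)=(0, 2, 0) and bumps thr1's slot → (0, 3, 0)
invoked at 1, A merges VC(C)=(0, 2, 0) and bumps thr0's slot → (1, 2, 0)
invoked at 9, E merges VC(D)=(0, 2, 1) and bumps thr2's slot → (0, 2, 2)
invoked at 10, F merges VC(A)=(1, 2, 0), VC(G)=(0, 3, 0) and bumps thr0's slot → (2, 3, 0)
target: VC(D) = (0, 2, 1)

(0, 2, 1)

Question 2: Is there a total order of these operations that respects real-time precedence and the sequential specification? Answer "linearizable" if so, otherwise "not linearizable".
one valid linearization: B, C, A, D, E, G, F
1. B read() → 9, leaving value 9
2. C write(45), leaving value 45
3. A read() → 45, leaving value 45
4. D read() → 45, leaving value 45
5. E write(30), leaving value 30
6. G write(73), leaving value 73
7. F read() → 73, leaving value 73

linearizable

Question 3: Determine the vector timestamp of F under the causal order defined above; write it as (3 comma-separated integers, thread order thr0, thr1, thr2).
root op B, invoked 2: fresh clock plus thr1's own tick → (0, 1, 0)
C, invoked 4, takes VC(B)=(0, 1, 0) under max, adds 1 for thr1 → (0, 2, 0)
D, invoked 6, takes VC(C)=(0, 2, 0) under max, adds 1 for thr2 → (0, 2, 1)
G, invoked 12, takes VC(C)=(0, 2, 0) under max, adds 1 for thr1 → (0, 3, 0)
A, invoked 1, takes VC(C)=(0, 2, 0) under max, adds 1 for thr0 → (1, 2, 0)
E, invoked 9, takes VC(D)=(0, 2, 1) under max, adds 1 for thr2 → (0, 2, 2)
F, invoked 10, takes VC(A)=(1, 2, 0), VC(G)=(0, 3, 0) under max, adds 1 for thr0 → (2, 3, 0)
target: VC(F) = (2, 3, 0)

(2, 3, 0)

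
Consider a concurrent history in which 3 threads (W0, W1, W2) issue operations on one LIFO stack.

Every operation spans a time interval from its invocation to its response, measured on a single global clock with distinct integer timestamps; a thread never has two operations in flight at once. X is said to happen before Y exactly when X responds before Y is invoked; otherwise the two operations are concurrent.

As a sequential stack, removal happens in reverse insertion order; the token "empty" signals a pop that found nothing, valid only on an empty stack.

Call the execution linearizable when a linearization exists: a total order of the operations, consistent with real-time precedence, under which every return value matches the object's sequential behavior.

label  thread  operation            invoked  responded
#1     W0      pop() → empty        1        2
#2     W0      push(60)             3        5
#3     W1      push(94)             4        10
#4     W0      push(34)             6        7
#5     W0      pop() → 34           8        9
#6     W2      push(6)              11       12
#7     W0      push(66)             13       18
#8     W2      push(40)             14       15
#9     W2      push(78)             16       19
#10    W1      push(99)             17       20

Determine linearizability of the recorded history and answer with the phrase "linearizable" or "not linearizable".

linearizable

witness order: #1, #2, #3, #4, #5, #6, #7, #8, #9, #10
step 1: #1 pop() → empty — stack <>
step 2: #2 push(60) — stack <60>
step 3: #3 push(94) — stack <60,94>
step 4: #4 push(34) — stack <60,94,34>
step 5: #5 pop() → 34 — stack <60,94>
step 6: #6 push(6) — stack <60,94,6>
step 7: #7 push(66) — stack <60,94,6,66>
step 8: #8 push(40) — stack <60,94,6,66,40>
step 9: #9 push(78) — stack <60,94,6,66,40,78>
step 10: #10 push(99) — stack <60,94,6,66,40,78,99>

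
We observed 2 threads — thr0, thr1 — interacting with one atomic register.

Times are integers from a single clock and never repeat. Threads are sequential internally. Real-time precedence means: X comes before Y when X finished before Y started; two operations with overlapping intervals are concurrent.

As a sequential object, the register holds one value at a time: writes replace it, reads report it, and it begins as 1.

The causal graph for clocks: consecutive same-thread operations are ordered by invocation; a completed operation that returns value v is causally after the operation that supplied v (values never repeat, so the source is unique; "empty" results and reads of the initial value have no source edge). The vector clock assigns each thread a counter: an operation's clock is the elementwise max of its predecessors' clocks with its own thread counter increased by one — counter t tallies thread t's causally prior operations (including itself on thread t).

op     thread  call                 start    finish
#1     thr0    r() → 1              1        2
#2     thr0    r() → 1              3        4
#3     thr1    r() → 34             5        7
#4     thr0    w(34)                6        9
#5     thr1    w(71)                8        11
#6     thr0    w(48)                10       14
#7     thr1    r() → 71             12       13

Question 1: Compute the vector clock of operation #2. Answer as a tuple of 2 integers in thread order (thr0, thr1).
#1 (invocation 1): nothing precedes it; thr0's component alone gives (1, 0)
merge at #2 (invoked 3): VC(#1)=(1, 0), own-thread bump on thr0 → (2, 0)
merge at #4 (invoked 6): VC(#2)=(2, 0), own-thread bump on thr0 → (3, 0)
merge at #3 (invoked 5): VC(#4)=(3, 0), own-thread bump on thr1 → (3, 1)
merge at #6 (invoked 10): VC(#4)=(3, 0), own-thread bump on thr0 → (4, 0)
merge at #5 (invoked 8): VC(#3)=(3, 1), own-thread bump on thr1 → (3, 2)
merge at #7 (invoked 12): VC(#5)=(3, 2), own-thread bump on thr1 → (3, 3)
target: VC(#2) = (2, 0)

(2, 0)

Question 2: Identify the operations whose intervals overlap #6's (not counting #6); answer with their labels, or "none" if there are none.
overlap test against #6 [10,14]: concurrent iff the interval meets 10..14
#1 [1,2]: before
#2 [3,4]: before
#3 [5,7]: before
#4 [6,9]: before
#5 [8,11]: concurrent
#7 [12,13]: concurrent

#5, #7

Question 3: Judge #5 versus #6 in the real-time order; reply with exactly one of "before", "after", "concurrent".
#5 spans [8,11], #6 spans [10,14]
the intervals overlap in both directions

concurrent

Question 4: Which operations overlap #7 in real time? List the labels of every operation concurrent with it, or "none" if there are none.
#7 spans [12,13]; an op avoiding the whole window 12..13 is ordered, any other is concurrent
#1 [1,2]: before
#2 [3,4]: before
#3 [5,7]: before
#4 [6,9]: before
#5 [8,11]: before
#6 [10,14]: concurrent

#6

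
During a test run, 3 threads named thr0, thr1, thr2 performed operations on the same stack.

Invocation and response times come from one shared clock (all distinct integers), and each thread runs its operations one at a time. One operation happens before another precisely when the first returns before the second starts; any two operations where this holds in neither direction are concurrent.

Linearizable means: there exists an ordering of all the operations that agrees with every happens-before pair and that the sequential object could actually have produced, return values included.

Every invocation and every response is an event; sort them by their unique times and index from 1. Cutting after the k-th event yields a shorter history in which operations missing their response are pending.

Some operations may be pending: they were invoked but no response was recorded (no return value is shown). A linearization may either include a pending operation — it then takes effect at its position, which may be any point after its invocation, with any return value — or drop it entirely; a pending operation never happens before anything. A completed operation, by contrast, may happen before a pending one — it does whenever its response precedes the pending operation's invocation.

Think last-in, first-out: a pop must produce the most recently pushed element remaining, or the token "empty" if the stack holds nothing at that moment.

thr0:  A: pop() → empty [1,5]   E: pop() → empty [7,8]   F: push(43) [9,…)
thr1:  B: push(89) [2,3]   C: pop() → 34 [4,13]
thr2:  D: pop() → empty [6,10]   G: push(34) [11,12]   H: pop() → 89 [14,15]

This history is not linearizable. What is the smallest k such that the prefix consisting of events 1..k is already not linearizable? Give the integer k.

13

events 1..12 are still linearizable — one witness is A, B, C, D, E, F, G:
1. A pop() → empty, leaving stack <>
2. B push(89), leaving stack <89>
3. C pop() (pending, included), leaving stack <>
4. D pop() → empty, leaving stack <>
5. E pop() → empty, leaving stack <>
6. F push(43) (pending, included), leaving stack <43>
7. G push(34), leaving stack <43,34>
adding event 13 (C responds at 13) leaves no legal real-time order
no completion choice of the 1 pending operation (F) rescues it — every subset was tried
one such order, A, B, C, D, E, G (pending dropped), breaks at step 3 where C pop() → 34 is illegal
one such order, A, B, C, E, D, G (pending dropped), breaks at step 3 where C pop() → 34 is illegal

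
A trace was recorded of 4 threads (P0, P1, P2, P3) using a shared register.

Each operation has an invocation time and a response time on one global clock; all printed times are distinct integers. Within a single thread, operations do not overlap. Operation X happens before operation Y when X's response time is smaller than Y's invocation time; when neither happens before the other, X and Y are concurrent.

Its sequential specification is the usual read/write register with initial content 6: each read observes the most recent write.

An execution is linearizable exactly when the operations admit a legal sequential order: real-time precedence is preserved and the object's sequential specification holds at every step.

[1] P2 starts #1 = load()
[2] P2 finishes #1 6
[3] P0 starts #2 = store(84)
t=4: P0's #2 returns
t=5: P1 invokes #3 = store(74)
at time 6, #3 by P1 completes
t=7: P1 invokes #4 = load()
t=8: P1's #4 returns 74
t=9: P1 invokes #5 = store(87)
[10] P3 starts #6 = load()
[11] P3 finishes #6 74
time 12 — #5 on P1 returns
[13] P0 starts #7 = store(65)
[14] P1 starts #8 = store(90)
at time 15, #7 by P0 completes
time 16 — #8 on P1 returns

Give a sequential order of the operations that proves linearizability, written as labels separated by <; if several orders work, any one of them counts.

1. #1 load() → 6, leaving value 6
2. #2 store(84), leaving value 84
3. #3 store(74), leaving value 74
4. #4 load() → 74, leaving value 74
5. #6 load() → 74, leaving value 74
6. #5 store(87), leaving value 87
7. #7 store(65), leaving value 65
8. #8 store(90), leaving value 90

#1 < #2 < #3 < #4 < #6 < #5 < #7 < #8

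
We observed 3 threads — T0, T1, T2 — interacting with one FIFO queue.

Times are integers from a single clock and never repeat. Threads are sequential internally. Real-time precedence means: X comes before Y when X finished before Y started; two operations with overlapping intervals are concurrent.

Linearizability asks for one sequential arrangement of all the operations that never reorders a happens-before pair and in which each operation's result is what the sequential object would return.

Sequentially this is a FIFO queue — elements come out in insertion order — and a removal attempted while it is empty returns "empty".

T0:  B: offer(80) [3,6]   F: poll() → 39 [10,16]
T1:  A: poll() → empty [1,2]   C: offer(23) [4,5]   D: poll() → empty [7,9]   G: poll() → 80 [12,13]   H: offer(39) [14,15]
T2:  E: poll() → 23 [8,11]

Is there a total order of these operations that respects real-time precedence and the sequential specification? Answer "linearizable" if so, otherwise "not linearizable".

not linearizable

the violation lands at event 9, D's response at time 9: events 1..8 linearize, events 1..9 do not
the 4 completed operations admit 2 real-time orders; each fails the FIFO queue replay
including or dropping the 1 pending operation (E) in any combination fails
for example A, B, C, D (pending dropped) fails at step 4: D poll() → empty is not legal there
for example A, C, B, D (pending dropped) fails at step 4: D poll() → empty is not legal there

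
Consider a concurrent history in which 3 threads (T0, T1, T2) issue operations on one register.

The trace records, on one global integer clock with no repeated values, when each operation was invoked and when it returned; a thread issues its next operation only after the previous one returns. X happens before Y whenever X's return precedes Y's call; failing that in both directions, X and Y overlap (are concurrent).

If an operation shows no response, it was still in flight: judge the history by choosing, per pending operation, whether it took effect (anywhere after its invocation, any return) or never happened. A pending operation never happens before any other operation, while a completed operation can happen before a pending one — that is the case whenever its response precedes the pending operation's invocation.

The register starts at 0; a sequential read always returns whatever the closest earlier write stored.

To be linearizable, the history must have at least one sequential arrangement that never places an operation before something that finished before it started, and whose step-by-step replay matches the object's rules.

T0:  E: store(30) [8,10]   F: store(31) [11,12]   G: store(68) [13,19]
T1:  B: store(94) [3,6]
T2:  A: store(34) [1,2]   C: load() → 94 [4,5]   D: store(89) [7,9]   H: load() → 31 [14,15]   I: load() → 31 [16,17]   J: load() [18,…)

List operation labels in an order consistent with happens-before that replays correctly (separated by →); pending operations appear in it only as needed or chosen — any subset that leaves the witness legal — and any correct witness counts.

A → B → C → D → E → F → H → I → G

1. A store(34), leaving value 34
2. B store(94), leaving value 94
3. C load() → 94, leaving value 94
4. D store(89), leaving value 89
5. E store(30), leaving value 30
6. F store(31), leaving value 31
7. H load() → 31, leaving value 31
8. I load() → 31, leaving value 31
9. G store(68), leaving value 68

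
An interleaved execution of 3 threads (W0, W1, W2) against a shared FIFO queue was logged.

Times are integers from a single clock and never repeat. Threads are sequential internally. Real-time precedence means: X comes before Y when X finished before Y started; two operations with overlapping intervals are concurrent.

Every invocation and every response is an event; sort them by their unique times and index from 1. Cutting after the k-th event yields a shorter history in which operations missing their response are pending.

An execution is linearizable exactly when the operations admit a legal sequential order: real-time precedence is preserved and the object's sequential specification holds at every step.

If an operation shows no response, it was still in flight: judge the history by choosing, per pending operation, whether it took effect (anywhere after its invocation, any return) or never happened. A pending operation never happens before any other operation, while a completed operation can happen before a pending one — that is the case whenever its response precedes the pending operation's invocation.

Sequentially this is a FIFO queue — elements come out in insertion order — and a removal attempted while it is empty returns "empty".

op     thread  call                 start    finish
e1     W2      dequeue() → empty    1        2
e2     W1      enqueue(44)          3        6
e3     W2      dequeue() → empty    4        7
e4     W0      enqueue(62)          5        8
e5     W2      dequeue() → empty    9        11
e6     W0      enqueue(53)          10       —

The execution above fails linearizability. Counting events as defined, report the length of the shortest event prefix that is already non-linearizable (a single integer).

events 1..10 are still linearizable — one witness is e1, e3, e2, e4:
1. e1 dequeue() → empty, leaving queue <>
2. e3 dequeue() → empty, leaving queue <>
3. e2 enqueue(44), leaving queue <44>
4. e4 enqueue(62), leaving queue <44,62>
event 11 — e5's response, time 11 — after it, nothing linearizes
completion choices over the 1 pending operation (e6) were checked; none helps
one such order, e1, e2, e3, e4, e5 (pending dropped), breaks at step 3 where e3 dequeue() → empty is illegal
one such order, e1, e2, e4, e3, e5 (pending dropped), breaks at step 4 where e3 dequeue() → empty is illegal

11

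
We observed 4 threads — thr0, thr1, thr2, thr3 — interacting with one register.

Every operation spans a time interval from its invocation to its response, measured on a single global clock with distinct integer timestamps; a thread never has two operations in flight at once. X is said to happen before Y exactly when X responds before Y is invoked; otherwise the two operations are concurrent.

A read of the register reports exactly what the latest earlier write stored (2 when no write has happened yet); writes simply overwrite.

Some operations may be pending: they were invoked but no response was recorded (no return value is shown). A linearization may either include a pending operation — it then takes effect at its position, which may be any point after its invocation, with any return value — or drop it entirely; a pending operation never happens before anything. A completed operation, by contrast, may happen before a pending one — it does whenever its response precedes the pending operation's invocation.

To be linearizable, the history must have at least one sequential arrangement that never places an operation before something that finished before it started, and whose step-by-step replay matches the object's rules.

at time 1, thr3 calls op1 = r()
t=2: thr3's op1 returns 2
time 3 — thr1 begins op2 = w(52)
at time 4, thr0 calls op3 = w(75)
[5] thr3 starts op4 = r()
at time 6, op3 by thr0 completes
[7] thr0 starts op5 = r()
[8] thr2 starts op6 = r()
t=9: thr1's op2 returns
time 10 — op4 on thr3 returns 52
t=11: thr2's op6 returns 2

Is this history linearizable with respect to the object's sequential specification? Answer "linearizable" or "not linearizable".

the violation lands at event 11, op6's response at time 11: events 1..10 linearize, events 1..11 do not
checked exhaustively: 12 real-time-consistent orders of 5 completed operations, zero legal register replays
no completion choice of the 1 pending operation (op5) rescues it — every subset was tried
e.g. op1, op2, op3, op4, op6 (pending dropped): illegal at step 4, since op4 r() → 52 cannot apply there
e.g. op1, op2, op3, op6, op4 (pending dropped): illegal at step 4, since op6 r() → 2 cannot apply there

not linearizable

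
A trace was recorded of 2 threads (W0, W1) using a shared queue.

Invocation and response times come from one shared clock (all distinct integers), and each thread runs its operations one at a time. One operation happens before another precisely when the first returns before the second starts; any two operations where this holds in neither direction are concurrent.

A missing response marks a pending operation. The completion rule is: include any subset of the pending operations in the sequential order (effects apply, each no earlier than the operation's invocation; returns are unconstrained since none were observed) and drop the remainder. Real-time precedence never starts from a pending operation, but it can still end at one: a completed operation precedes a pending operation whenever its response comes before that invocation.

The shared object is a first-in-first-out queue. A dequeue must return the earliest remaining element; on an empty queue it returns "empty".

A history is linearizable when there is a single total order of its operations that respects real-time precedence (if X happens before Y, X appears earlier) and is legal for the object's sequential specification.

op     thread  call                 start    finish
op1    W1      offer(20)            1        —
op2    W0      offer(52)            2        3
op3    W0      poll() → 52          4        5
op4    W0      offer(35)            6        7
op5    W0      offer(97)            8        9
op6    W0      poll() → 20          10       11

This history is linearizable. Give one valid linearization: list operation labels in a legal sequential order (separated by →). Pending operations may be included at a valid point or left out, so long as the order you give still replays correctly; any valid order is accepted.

op2 → op1 → op3 → op4 → op5 → op6

1. op2 offer(52), leaving queue <52>
2. op1 offer(20) (pending, included), leaving queue <52,20>
3. op3 poll() → 52, leaving queue <20>
4. op4 offer(35), leaving queue <20,35>
5. op5 offer(97), leaving queue <20,35,97>
6. op6 poll() → 20, leaving queue <35,97>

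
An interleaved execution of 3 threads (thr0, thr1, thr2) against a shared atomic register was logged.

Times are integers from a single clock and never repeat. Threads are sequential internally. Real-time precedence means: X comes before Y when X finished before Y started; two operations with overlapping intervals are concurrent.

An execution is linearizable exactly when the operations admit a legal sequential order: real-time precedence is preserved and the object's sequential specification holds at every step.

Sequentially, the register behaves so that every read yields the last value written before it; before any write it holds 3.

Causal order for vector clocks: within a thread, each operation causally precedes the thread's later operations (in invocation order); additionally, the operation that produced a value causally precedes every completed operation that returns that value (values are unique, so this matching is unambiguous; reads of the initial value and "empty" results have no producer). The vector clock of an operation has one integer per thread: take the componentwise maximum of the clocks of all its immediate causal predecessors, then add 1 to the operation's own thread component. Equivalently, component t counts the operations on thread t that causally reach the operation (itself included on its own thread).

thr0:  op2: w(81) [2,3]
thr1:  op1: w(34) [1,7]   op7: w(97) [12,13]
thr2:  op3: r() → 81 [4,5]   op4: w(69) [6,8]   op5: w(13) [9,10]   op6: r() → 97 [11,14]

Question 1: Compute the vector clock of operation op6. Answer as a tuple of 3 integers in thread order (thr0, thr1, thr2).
Answer: (1, 2, 4)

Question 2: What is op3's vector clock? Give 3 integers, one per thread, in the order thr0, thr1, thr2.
Answer: (1, 0, 1)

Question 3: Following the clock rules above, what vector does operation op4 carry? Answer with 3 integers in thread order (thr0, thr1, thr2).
Answer: (1, 0, 2)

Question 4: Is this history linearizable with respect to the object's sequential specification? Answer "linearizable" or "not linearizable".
linearizable

a witness: op1, op2, op3, op4, op5, op7, op6
1. op1 w(34), leaving value 34
2. op2 w(81), leaving value 81
3. op3 r() → 81, leaving value 81
4. op4 w(69), leaving value 69
5. op5 w(13), leaving value 13
6. op7 w(97), leaving value 97
7. op6 r() → 97, leaving value 97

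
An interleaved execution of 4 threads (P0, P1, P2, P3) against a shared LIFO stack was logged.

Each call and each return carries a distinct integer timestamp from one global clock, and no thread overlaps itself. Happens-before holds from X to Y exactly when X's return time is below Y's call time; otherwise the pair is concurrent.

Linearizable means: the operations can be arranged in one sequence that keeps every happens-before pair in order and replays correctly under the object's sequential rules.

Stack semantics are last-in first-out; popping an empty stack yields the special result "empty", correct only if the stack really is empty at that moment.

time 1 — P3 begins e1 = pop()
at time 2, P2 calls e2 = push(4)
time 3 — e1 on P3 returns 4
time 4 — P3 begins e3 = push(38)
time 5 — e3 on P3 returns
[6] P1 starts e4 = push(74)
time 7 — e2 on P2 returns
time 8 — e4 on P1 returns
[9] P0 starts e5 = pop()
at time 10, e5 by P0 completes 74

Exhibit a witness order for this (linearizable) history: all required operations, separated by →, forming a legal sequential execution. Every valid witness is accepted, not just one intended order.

step 1: e2 push(4) — stack <4>
step 2: e1 pop() → 4 — stack <>
step 3: e3 push(38) — stack <38>
step 4: e4 push(74) — stack <38,74>
step 5: e5 pop() → 74 — stack <38>

e2 → e1 → e3 → e4 → e5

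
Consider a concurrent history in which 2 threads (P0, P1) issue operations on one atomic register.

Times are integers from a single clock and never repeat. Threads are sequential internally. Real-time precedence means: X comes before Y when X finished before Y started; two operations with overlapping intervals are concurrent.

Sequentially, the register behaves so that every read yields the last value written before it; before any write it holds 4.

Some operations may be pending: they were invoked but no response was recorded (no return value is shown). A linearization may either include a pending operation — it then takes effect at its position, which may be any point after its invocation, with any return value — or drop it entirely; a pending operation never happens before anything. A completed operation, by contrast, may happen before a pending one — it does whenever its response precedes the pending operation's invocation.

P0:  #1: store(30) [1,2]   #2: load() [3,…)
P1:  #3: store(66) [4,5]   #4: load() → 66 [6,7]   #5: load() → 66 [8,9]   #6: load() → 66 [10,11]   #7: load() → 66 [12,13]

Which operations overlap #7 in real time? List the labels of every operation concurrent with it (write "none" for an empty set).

#2

concurrent with #7 ([12,13]): every op whose interval crosses 12..13
#1 [1,2]: before
#2 [3,…): concurrent
#3 [4,5]: before
#4 [6,7]: before
#5 [8,9]: before
#6 [10,11]: before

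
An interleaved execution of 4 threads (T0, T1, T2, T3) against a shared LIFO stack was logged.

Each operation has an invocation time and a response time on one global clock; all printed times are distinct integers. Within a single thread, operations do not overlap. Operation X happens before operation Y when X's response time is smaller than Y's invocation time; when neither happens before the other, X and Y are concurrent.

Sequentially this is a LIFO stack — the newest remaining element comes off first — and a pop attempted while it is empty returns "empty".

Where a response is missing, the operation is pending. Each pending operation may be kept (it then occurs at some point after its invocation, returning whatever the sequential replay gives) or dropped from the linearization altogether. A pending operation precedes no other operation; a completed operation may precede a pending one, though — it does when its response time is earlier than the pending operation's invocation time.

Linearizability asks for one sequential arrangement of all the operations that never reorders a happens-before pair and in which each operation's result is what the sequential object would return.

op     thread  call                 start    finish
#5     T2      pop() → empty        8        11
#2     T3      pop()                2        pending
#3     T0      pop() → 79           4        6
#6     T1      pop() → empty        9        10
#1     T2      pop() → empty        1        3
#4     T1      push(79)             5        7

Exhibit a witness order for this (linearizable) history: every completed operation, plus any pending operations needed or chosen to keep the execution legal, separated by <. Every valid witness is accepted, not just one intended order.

after step 1 (#1 pop() → empty): stack <>
after step 2 (#2 pop() (pending, included)): stack <>
after step 3 (#4 push(79)): stack <79>
after step 4 (#3 pop() → 79): stack <>
after step 5 (#5 pop() → empty): stack <>
after step 6 (#6 pop() → empty): stack <>

#1 < #2 < #4 < #3 < #5 < #6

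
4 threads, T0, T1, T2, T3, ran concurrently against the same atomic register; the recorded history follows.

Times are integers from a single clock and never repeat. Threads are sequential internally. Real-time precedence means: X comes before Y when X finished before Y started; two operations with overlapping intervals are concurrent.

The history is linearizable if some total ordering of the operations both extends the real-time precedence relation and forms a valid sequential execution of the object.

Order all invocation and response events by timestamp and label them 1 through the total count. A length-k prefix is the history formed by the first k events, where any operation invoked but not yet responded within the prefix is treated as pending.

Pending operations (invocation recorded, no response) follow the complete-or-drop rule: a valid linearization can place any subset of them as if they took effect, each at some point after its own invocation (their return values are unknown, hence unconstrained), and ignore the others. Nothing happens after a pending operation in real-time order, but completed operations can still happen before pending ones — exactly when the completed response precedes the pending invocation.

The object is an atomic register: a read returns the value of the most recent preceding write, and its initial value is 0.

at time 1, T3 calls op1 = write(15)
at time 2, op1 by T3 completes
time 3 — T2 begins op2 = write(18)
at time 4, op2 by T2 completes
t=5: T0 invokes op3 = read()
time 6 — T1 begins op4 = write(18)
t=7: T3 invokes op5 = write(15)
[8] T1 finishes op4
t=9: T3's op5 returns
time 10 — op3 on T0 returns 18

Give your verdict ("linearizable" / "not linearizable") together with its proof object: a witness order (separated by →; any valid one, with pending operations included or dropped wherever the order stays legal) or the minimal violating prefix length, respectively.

after step 1 (op1 write(15)): value 15
after step 2 (op2 write(18)): value 18
after step 3 (op3 read() → 18): value 18
after step 4 (op4 write(18)): value 18
after step 5 (op5 write(15)): value 15

linearizable — witness: op1 → op2 → op3 → op4 → op5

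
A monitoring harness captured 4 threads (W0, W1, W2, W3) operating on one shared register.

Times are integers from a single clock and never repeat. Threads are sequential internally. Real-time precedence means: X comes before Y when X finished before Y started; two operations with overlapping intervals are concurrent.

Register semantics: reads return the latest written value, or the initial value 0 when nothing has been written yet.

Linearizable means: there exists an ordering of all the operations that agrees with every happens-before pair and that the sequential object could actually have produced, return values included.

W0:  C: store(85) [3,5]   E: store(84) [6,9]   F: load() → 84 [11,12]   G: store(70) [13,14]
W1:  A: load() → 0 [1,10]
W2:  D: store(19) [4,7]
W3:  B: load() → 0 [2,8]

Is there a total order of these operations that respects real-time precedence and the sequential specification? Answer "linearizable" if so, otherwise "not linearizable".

linearizable

a witness: A, B, C, D, E, F, G
1. A load() → 0, leaving value 0
2. B load() → 0, leaving value 0
3. C store(85), leaving value 85
4. D store(19), leaving value 19
5. E store(84), leaving value 84
6. F load() → 84, leaving value 84
7. G store(70), leaving value 70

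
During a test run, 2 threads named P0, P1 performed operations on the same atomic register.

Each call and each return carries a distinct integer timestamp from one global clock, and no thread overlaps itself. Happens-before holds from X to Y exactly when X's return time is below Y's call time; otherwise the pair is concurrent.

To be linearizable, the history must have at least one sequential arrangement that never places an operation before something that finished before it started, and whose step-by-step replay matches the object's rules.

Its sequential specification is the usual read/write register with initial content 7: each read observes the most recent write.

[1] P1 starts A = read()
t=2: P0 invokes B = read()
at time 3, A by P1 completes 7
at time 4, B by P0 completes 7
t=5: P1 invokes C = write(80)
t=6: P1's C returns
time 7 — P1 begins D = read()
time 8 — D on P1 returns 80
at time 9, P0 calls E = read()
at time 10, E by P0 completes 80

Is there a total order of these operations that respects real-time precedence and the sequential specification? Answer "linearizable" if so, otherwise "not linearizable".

witness order: A, B, C, D, E
1. A read() → 7, leaving value 7
2. B read() → 7, leaving value 7
3. C write(80), leaving value 80
4. D read() → 80, leaving value 80
5. E read() → 80, leaving value 80

linearizable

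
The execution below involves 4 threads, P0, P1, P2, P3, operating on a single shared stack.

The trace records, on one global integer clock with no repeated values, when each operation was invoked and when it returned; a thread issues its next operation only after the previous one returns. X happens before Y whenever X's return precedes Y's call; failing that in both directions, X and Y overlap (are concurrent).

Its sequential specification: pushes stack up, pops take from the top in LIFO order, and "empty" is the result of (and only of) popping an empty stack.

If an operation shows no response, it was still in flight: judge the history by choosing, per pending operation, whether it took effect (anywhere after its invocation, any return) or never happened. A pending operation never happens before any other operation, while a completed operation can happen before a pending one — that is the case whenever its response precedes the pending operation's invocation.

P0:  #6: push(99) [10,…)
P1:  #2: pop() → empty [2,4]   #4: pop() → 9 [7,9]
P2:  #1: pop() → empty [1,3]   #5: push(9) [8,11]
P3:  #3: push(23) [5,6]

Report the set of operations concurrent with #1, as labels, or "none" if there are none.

#2

concurrent with #1 ([1,3]): every op whose interval crosses 1..3
#2 [2,4]: concurrent
#3 [5,6]: after
#4 [7,9]: after
#5 [8,11]: after
#6 [10,…): after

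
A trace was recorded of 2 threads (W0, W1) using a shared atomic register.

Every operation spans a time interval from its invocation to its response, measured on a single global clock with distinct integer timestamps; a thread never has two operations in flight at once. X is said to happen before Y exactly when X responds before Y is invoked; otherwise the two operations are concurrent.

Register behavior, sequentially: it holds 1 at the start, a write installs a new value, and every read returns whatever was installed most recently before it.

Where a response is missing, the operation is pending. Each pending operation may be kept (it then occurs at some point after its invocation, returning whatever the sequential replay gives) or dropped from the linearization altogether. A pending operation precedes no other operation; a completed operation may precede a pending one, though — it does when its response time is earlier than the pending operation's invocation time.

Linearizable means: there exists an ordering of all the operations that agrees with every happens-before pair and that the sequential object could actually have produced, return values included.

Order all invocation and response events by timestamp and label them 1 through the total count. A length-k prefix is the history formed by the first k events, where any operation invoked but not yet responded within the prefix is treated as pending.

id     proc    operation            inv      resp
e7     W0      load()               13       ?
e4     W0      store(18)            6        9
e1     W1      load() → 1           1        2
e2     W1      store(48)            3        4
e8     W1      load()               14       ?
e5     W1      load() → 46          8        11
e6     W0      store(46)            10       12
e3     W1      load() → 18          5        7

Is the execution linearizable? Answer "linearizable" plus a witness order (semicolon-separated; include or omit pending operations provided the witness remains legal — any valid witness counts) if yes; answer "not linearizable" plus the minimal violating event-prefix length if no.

linearizable — witness: e1; e2; e4; e3; e6; e5

step 1: e1 load() → 1 — value 1
step 2: e2 store(48) — value 48
step 3: e4 store(18) — value 18
step 4: e3 load() → 18 — value 18
step 5: e6 store(46) — value 46
step 6: e5 load() → 46 — value 46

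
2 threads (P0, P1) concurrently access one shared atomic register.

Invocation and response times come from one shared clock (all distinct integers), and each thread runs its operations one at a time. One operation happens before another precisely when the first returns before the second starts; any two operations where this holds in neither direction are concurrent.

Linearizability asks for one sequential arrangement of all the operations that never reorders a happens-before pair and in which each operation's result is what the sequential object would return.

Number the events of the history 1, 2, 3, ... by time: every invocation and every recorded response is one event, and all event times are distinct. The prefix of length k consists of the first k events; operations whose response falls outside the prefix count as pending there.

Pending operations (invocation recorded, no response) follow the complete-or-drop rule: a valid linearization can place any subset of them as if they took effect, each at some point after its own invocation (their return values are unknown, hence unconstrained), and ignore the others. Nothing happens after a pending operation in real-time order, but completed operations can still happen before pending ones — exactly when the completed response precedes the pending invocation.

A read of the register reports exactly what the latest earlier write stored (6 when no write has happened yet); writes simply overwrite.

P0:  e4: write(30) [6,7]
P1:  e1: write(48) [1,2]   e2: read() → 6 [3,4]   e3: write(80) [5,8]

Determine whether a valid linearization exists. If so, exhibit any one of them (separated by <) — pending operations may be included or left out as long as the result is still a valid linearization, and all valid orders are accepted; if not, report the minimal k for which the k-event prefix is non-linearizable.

the violation lands at event 4, e2's response at time 4: events 1..3 linearize, events 1..4 do not
a single order respects real time; the 2 completed atomic register operations fail replay along it
take e1, e2: step 2 already fails, because e2 read() → 6 cannot occur there

not linearizable — minimal violating prefix: 4 events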